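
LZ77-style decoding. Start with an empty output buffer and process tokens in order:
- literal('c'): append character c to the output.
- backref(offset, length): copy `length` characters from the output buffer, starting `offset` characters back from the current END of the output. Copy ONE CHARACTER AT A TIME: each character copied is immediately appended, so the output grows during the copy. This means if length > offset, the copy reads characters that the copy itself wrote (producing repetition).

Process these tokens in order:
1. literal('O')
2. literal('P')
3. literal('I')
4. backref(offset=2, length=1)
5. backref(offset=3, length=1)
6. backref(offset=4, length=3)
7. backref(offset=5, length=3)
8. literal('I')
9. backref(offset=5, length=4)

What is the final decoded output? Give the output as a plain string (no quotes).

Token 1: literal('O'). Output: "O"
Token 2: literal('P'). Output: "OP"
Token 3: literal('I'). Output: "OPI"
Token 4: backref(off=2, len=1). Copied 'P' from pos 1. Output: "OPIP"
Token 5: backref(off=3, len=1). Copied 'P' from pos 1. Output: "OPIPP"
Token 6: backref(off=4, len=3). Copied 'PIP' from pos 1. Output: "OPIPPPIP"
Token 7: backref(off=5, len=3). Copied 'PPP' from pos 3. Output: "OPIPPPIPPPP"
Token 8: literal('I'). Output: "OPIPPPIPPPPI"
Token 9: backref(off=5, len=4). Copied 'PPPP' from pos 7. Output: "OPIPPPIPPPPIPPPP"

Answer: OPIPPPIPPPPIPPPP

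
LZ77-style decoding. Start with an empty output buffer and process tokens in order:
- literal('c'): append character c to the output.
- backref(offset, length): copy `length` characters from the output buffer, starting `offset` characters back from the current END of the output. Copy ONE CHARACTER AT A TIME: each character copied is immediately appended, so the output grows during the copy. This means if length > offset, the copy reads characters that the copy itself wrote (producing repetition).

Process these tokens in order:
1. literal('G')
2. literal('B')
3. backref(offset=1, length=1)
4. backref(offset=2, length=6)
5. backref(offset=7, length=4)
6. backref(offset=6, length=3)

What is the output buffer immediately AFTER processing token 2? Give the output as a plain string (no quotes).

Token 1: literal('G'). Output: "G"
Token 2: literal('B'). Output: "GB"

Answer: GB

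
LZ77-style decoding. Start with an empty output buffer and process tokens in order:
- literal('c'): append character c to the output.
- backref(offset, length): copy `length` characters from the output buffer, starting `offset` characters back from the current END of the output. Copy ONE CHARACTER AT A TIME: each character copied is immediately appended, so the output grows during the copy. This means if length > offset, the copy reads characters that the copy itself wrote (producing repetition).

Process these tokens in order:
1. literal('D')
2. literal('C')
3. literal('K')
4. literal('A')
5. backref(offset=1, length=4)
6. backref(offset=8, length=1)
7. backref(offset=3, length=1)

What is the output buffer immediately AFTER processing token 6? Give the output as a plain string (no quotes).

Token 1: literal('D'). Output: "D"
Token 2: literal('C'). Output: "DC"
Token 3: literal('K'). Output: "DCK"
Token 4: literal('A'). Output: "DCKA"
Token 5: backref(off=1, len=4) (overlapping!). Copied 'AAAA' from pos 3. Output: "DCKAAAAA"
Token 6: backref(off=8, len=1). Copied 'D' from pos 0. Output: "DCKAAAAAD"

Answer: DCKAAAAAD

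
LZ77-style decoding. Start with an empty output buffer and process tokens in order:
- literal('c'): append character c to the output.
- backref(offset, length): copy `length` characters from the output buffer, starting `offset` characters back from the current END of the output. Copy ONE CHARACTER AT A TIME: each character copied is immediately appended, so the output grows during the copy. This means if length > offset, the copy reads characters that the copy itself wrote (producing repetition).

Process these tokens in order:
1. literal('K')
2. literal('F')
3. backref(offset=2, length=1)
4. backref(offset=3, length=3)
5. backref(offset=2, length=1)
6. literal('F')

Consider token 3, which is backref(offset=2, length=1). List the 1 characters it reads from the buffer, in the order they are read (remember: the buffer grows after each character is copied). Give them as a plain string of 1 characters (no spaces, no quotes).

Answer: K

Derivation:
Token 1: literal('K'). Output: "K"
Token 2: literal('F'). Output: "KF"
Token 3: backref(off=2, len=1). Buffer before: "KF" (len 2)
  byte 1: read out[0]='K', append. Buffer now: "KFK"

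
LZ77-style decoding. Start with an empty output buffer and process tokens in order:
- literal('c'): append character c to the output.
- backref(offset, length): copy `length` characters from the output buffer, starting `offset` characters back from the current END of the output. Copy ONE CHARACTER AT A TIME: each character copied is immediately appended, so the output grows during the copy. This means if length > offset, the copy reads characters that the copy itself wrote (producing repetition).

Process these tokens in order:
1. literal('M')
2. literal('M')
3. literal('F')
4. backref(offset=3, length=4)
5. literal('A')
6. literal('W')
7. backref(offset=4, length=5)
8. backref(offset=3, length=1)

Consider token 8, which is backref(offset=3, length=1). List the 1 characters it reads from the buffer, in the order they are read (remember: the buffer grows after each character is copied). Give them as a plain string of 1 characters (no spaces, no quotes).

Token 1: literal('M'). Output: "M"
Token 2: literal('M'). Output: "MM"
Token 3: literal('F'). Output: "MMF"
Token 4: backref(off=3, len=4) (overlapping!). Copied 'MMFM' from pos 0. Output: "MMFMMFM"
Token 5: literal('A'). Output: "MMFMMFMA"
Token 6: literal('W'). Output: "MMFMMFMAW"
Token 7: backref(off=4, len=5) (overlapping!). Copied 'FMAWF' from pos 5. Output: "MMFMMFMAWFMAWF"
Token 8: backref(off=3, len=1). Buffer before: "MMFMMFMAWFMAWF" (len 14)
  byte 1: read out[11]='A', append. Buffer now: "MMFMMFMAWFMAWFA"

Answer: A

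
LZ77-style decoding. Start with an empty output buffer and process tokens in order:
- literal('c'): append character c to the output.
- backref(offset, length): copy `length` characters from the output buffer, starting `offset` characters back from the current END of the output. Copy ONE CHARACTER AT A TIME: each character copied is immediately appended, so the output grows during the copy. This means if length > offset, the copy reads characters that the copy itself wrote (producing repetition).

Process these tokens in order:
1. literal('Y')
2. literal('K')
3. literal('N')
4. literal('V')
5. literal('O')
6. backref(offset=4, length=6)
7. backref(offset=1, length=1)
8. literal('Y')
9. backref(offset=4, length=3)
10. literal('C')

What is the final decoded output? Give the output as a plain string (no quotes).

Answer: YKNVOKNVOKNNYKNNC

Derivation:
Token 1: literal('Y'). Output: "Y"
Token 2: literal('K'). Output: "YK"
Token 3: literal('N'). Output: "YKN"
Token 4: literal('V'). Output: "YKNV"
Token 5: literal('O'). Output: "YKNVO"
Token 6: backref(off=4, len=6) (overlapping!). Copied 'KNVOKN' from pos 1. Output: "YKNVOKNVOKN"
Token 7: backref(off=1, len=1). Copied 'N' from pos 10. Output: "YKNVOKNVOKNN"
Token 8: literal('Y'). Output: "YKNVOKNVOKNNY"
Token 9: backref(off=4, len=3). Copied 'KNN' from pos 9. Output: "YKNVOKNVOKNNYKNN"
Token 10: literal('C'). Output: "YKNVOKNVOKNNYKNNC"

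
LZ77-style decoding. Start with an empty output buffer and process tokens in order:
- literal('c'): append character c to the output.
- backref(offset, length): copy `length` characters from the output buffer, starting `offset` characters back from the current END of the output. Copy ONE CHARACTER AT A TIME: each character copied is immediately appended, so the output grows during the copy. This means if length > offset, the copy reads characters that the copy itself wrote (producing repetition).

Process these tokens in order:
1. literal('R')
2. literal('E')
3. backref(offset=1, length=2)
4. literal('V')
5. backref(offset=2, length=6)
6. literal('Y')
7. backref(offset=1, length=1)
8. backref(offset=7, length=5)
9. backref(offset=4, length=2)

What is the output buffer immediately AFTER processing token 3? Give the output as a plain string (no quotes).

Answer: REEE

Derivation:
Token 1: literal('R'). Output: "R"
Token 2: literal('E'). Output: "RE"
Token 3: backref(off=1, len=2) (overlapping!). Copied 'EE' from pos 1. Output: "REEE"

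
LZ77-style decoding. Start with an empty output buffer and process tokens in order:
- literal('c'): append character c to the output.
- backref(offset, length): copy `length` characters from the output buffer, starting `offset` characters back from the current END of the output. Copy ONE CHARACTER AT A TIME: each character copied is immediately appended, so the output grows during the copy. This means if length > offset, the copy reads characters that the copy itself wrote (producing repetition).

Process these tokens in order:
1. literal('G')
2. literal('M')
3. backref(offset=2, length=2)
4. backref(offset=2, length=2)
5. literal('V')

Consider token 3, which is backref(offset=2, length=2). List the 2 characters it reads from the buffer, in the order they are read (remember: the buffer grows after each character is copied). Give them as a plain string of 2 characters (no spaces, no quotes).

Answer: GM

Derivation:
Token 1: literal('G'). Output: "G"
Token 2: literal('M'). Output: "GM"
Token 3: backref(off=2, len=2). Buffer before: "GM" (len 2)
  byte 1: read out[0]='G', append. Buffer now: "GMG"
  byte 2: read out[1]='M', append. Buffer now: "GMGM"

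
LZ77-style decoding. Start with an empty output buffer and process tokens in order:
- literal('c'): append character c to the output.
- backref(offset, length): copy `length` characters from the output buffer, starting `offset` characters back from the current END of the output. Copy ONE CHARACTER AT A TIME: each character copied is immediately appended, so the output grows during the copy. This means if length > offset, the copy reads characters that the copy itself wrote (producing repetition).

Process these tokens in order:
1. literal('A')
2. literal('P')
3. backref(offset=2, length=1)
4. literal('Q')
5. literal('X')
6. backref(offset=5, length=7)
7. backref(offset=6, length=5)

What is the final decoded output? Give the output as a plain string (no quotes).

Answer: APAQXAPAQXAPPAQXA

Derivation:
Token 1: literal('A'). Output: "A"
Token 2: literal('P'). Output: "AP"
Token 3: backref(off=2, len=1). Copied 'A' from pos 0. Output: "APA"
Token 4: literal('Q'). Output: "APAQ"
Token 5: literal('X'). Output: "APAQX"
Token 6: backref(off=5, len=7) (overlapping!). Copied 'APAQXAP' from pos 0. Output: "APAQXAPAQXAP"
Token 7: backref(off=6, len=5). Copied 'PAQXA' from pos 6. Output: "APAQXAPAQXAPPAQXA"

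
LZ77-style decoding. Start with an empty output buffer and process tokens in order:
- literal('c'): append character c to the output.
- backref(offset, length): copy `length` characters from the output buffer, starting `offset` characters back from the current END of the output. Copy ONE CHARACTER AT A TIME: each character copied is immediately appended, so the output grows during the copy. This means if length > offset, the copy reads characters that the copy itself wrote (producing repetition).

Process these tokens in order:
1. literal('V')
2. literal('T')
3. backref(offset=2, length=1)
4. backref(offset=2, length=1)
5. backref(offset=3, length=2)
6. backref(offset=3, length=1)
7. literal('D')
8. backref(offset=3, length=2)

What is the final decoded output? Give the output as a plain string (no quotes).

Answer: VTVTTVTDVT

Derivation:
Token 1: literal('V'). Output: "V"
Token 2: literal('T'). Output: "VT"
Token 3: backref(off=2, len=1). Copied 'V' from pos 0. Output: "VTV"
Token 4: backref(off=2, len=1). Copied 'T' from pos 1. Output: "VTVT"
Token 5: backref(off=3, len=2). Copied 'TV' from pos 1. Output: "VTVTTV"
Token 6: backref(off=3, len=1). Copied 'T' from pos 3. Output: "VTVTTVT"
Token 7: literal('D'). Output: "VTVTTVTD"
Token 8: backref(off=3, len=2). Copied 'VT' from pos 5. Output: "VTVTTVTDVT"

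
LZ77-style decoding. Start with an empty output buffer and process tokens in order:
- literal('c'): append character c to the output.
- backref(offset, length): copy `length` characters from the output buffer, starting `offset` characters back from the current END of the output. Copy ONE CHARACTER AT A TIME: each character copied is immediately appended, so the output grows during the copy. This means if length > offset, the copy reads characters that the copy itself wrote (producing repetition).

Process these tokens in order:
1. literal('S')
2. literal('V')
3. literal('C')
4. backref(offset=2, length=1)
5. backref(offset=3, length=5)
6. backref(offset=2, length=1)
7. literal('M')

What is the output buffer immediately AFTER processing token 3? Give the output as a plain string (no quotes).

Token 1: literal('S'). Output: "S"
Token 2: literal('V'). Output: "SV"
Token 3: literal('C'). Output: "SVC"

Answer: SVC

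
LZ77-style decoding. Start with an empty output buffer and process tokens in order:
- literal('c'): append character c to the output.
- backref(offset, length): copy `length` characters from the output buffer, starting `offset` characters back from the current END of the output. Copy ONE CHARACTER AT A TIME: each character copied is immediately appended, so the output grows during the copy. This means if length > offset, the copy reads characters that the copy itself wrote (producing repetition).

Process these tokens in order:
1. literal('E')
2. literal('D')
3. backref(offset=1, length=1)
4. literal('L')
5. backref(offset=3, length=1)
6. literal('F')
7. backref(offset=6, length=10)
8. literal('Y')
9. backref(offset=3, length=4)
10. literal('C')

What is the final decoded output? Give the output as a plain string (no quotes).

Token 1: literal('E'). Output: "E"
Token 2: literal('D'). Output: "ED"
Token 3: backref(off=1, len=1). Copied 'D' from pos 1. Output: "EDD"
Token 4: literal('L'). Output: "EDDL"
Token 5: backref(off=3, len=1). Copied 'D' from pos 1. Output: "EDDLD"
Token 6: literal('F'). Output: "EDDLDF"
Token 7: backref(off=6, len=10) (overlapping!). Copied 'EDDLDFEDDL' from pos 0. Output: "EDDLDFEDDLDFEDDL"
Token 8: literal('Y'). Output: "EDDLDFEDDLDFEDDLY"
Token 9: backref(off=3, len=4) (overlapping!). Copied 'DLYD' from pos 14. Output: "EDDLDFEDDLDFEDDLYDLYD"
Token 10: literal('C'). Output: "EDDLDFEDDLDFEDDLYDLYDC"

Answer: EDDLDFEDDLDFEDDLYDLYDC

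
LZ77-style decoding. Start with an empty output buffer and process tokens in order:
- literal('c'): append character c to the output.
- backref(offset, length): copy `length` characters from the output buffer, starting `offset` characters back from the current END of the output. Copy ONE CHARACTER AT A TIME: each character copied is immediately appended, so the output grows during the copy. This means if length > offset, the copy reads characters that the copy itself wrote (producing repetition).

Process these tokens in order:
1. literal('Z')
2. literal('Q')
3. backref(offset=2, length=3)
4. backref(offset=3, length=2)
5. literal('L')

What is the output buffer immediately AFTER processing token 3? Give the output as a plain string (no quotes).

Answer: ZQZQZ

Derivation:
Token 1: literal('Z'). Output: "Z"
Token 2: literal('Q'). Output: "ZQ"
Token 3: backref(off=2, len=3) (overlapping!). Copied 'ZQZ' from pos 0. Output: "ZQZQZ"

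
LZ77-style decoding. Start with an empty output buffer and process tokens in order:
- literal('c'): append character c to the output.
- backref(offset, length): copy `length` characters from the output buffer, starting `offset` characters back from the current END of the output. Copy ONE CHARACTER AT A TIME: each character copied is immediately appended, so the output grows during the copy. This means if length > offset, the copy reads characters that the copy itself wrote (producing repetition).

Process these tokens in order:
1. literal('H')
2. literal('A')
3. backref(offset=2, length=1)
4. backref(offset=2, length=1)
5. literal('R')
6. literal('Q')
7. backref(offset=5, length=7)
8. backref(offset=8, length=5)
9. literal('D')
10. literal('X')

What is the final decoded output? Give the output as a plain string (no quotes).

Answer: HAHARQAHARQAHQAHARDX

Derivation:
Token 1: literal('H'). Output: "H"
Token 2: literal('A'). Output: "HA"
Token 3: backref(off=2, len=1). Copied 'H' from pos 0. Output: "HAH"
Token 4: backref(off=2, len=1). Copied 'A' from pos 1. Output: "HAHA"
Token 5: literal('R'). Output: "HAHAR"
Token 6: literal('Q'). Output: "HAHARQ"
Token 7: backref(off=5, len=7) (overlapping!). Copied 'AHARQAH' from pos 1. Output: "HAHARQAHARQAH"
Token 8: backref(off=8, len=5). Copied 'QAHAR' from pos 5. Output: "HAHARQAHARQAHQAHAR"
Token 9: literal('D'). Output: "HAHARQAHARQAHQAHARD"
Token 10: literal('X'). Output: "HAHARQAHARQAHQAHARDX"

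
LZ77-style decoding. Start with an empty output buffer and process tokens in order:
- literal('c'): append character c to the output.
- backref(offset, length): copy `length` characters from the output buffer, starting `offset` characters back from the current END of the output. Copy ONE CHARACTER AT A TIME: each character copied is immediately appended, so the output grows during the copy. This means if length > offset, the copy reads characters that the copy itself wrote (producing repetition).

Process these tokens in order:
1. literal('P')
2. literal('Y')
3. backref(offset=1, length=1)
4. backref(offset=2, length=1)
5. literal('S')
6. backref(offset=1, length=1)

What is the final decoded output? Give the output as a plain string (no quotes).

Token 1: literal('P'). Output: "P"
Token 2: literal('Y'). Output: "PY"
Token 3: backref(off=1, len=1). Copied 'Y' from pos 1. Output: "PYY"
Token 4: backref(off=2, len=1). Copied 'Y' from pos 1. Output: "PYYY"
Token 5: literal('S'). Output: "PYYYS"
Token 6: backref(off=1, len=1). Copied 'S' from pos 4. Output: "PYYYSS"

Answer: PYYYSS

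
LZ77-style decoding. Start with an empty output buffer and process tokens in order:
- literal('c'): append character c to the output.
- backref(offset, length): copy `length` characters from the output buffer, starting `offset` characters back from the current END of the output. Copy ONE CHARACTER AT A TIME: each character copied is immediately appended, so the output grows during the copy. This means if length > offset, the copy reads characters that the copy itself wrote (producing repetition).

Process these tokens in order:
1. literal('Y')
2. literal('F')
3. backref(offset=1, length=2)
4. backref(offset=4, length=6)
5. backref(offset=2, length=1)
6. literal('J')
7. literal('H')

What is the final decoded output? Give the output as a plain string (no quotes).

Token 1: literal('Y'). Output: "Y"
Token 2: literal('F'). Output: "YF"
Token 3: backref(off=1, len=2) (overlapping!). Copied 'FF' from pos 1. Output: "YFFF"
Token 4: backref(off=4, len=6) (overlapping!). Copied 'YFFFYF' from pos 0. Output: "YFFFYFFFYF"
Token 5: backref(off=2, len=1). Copied 'Y' from pos 8. Output: "YFFFYFFFYFY"
Token 6: literal('J'). Output: "YFFFYFFFYFYJ"
Token 7: literal('H'). Output: "YFFFYFFFYFYJH"

Answer: YFFFYFFFYFYJH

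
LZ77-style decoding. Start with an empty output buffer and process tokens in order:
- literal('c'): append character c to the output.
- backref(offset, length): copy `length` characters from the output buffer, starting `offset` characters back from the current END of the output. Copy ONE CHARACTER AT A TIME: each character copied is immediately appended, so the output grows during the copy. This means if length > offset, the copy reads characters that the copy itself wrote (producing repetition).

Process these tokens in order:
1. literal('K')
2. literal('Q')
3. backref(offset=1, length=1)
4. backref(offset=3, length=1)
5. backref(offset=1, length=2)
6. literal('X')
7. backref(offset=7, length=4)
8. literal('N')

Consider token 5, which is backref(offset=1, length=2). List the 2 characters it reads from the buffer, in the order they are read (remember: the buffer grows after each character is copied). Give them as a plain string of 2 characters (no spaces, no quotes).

Token 1: literal('K'). Output: "K"
Token 2: literal('Q'). Output: "KQ"
Token 3: backref(off=1, len=1). Copied 'Q' from pos 1. Output: "KQQ"
Token 4: backref(off=3, len=1). Copied 'K' from pos 0. Output: "KQQK"
Token 5: backref(off=1, len=2). Buffer before: "KQQK" (len 4)
  byte 1: read out[3]='K', append. Buffer now: "KQQKK"
  byte 2: read out[4]='K', append. Buffer now: "KQQKKK"

Answer: KK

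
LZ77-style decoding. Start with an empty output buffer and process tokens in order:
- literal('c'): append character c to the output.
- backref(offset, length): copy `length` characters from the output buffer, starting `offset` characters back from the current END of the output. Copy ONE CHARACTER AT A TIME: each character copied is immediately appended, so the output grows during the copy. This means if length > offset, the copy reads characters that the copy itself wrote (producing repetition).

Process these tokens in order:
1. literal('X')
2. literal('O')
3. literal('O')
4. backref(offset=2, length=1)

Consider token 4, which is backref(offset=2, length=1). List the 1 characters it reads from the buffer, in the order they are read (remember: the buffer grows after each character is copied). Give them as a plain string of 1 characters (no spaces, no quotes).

Answer: O

Derivation:
Token 1: literal('X'). Output: "X"
Token 2: literal('O'). Output: "XO"
Token 3: literal('O'). Output: "XOO"
Token 4: backref(off=2, len=1). Buffer before: "XOO" (len 3)
  byte 1: read out[1]='O', append. Buffer now: "XOOO"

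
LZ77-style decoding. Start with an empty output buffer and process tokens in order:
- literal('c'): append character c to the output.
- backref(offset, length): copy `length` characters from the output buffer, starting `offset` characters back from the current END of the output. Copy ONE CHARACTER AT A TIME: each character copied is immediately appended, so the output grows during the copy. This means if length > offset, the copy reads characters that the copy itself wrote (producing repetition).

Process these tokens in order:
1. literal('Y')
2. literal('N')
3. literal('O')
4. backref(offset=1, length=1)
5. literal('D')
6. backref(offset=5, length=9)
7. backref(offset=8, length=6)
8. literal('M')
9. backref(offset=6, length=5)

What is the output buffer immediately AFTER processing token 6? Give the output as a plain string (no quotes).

Token 1: literal('Y'). Output: "Y"
Token 2: literal('N'). Output: "YN"
Token 3: literal('O'). Output: "YNO"
Token 4: backref(off=1, len=1). Copied 'O' from pos 2. Output: "YNOO"
Token 5: literal('D'). Output: "YNOOD"
Token 6: backref(off=5, len=9) (overlapping!). Copied 'YNOODYNOO' from pos 0. Output: "YNOODYNOODYNOO"

Answer: YNOODYNOODYNOO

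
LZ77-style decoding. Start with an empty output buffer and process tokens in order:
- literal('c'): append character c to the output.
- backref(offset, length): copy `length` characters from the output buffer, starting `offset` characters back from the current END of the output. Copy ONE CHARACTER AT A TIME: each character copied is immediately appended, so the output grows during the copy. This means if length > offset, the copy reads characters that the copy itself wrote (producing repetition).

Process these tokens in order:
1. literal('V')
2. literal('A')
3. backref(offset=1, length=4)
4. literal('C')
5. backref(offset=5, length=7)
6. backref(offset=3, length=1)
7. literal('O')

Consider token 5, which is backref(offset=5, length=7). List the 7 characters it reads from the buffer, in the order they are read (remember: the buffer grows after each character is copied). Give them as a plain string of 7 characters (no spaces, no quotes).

Token 1: literal('V'). Output: "V"
Token 2: literal('A'). Output: "VA"
Token 3: backref(off=1, len=4) (overlapping!). Copied 'AAAA' from pos 1. Output: "VAAAAA"
Token 4: literal('C'). Output: "VAAAAAC"
Token 5: backref(off=5, len=7). Buffer before: "VAAAAAC" (len 7)
  byte 1: read out[2]='A', append. Buffer now: "VAAAAACA"
  byte 2: read out[3]='A', append. Buffer now: "VAAAAACAA"
  byte 3: read out[4]='A', append. Buffer now: "VAAAAACAAA"
  byte 4: read out[5]='A', append. Buffer now: "VAAAAACAAAA"
  byte 5: read out[6]='C', append. Buffer now: "VAAAAACAAAAC"
  byte 6: read out[7]='A', append. Buffer now: "VAAAAACAAAACA"
  byte 7: read out[8]='A', append. Buffer now: "VAAAAACAAAACAA"

Answer: AAAACAA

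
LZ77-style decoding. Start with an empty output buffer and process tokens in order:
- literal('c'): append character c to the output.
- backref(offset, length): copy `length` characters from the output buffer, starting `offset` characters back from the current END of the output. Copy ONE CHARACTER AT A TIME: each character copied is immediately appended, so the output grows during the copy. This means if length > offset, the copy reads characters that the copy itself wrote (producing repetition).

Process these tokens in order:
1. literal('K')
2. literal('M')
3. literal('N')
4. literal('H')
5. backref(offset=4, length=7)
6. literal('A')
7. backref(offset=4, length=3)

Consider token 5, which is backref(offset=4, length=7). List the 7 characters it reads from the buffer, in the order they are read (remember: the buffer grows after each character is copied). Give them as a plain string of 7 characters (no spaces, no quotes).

Token 1: literal('K'). Output: "K"
Token 2: literal('M'). Output: "KM"
Token 3: literal('N'). Output: "KMN"
Token 4: literal('H'). Output: "KMNH"
Token 5: backref(off=4, len=7). Buffer before: "KMNH" (len 4)
  byte 1: read out[0]='K', append. Buffer now: "KMNHK"
  byte 2: read out[1]='M', append. Buffer now: "KMNHKM"
  byte 3: read out[2]='N', append. Buffer now: "KMNHKMN"
  byte 4: read out[3]='H', append. Buffer now: "KMNHKMNH"
  byte 5: read out[4]='K', append. Buffer now: "KMNHKMNHK"
  byte 6: read out[5]='M', append. Buffer now: "KMNHKMNHKM"
  byte 7: read out[6]='N', append. Buffer now: "KMNHKMNHKMN"

Answer: KMNHKMN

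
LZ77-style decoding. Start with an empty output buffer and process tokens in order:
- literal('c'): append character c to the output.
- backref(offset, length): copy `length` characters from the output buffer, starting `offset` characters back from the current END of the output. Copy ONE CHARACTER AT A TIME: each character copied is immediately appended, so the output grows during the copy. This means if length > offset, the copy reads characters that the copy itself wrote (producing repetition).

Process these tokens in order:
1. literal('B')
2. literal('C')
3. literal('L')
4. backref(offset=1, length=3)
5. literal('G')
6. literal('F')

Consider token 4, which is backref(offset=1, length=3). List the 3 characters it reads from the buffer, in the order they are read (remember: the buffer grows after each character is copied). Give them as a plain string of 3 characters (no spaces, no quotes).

Token 1: literal('B'). Output: "B"
Token 2: literal('C'). Output: "BC"
Token 3: literal('L'). Output: "BCL"
Token 4: backref(off=1, len=3). Buffer before: "BCL" (len 3)
  byte 1: read out[2]='L', append. Buffer now: "BCLL"
  byte 2: read out[3]='L', append. Buffer now: "BCLLL"
  byte 3: read out[4]='L', append. Buffer now: "BCLLLL"

Answer: LLL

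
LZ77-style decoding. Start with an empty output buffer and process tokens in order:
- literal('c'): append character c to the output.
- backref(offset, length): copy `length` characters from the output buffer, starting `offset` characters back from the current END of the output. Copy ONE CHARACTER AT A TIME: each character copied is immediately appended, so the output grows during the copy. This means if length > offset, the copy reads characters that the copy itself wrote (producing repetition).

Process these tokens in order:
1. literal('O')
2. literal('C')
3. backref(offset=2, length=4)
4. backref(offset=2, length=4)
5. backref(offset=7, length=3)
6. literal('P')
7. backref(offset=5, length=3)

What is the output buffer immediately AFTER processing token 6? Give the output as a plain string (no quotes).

Answer: OCOCOCOCOCCOCP

Derivation:
Token 1: literal('O'). Output: "O"
Token 2: literal('C'). Output: "OC"
Token 3: backref(off=2, len=4) (overlapping!). Copied 'OCOC' from pos 0. Output: "OCOCOC"
Token 4: backref(off=2, len=4) (overlapping!). Copied 'OCOC' from pos 4. Output: "OCOCOCOCOC"
Token 5: backref(off=7, len=3). Copied 'COC' from pos 3. Output: "OCOCOCOCOCCOC"
Token 6: literal('P'). Output: "OCOCOCOCOCCOCP"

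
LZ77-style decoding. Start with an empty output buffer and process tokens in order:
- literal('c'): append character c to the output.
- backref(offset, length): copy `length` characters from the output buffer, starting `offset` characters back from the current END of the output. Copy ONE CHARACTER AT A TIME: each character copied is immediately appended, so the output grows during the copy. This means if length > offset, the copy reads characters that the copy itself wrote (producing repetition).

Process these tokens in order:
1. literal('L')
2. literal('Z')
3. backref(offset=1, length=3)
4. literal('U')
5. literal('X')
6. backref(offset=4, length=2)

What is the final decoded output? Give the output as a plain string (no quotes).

Answer: LZZZZUXZZ

Derivation:
Token 1: literal('L'). Output: "L"
Token 2: literal('Z'). Output: "LZ"
Token 3: backref(off=1, len=3) (overlapping!). Copied 'ZZZ' from pos 1. Output: "LZZZZ"
Token 4: literal('U'). Output: "LZZZZU"
Token 5: literal('X'). Output: "LZZZZUX"
Token 6: backref(off=4, len=2). Copied 'ZZ' from pos 3. Output: "LZZZZUXZZ"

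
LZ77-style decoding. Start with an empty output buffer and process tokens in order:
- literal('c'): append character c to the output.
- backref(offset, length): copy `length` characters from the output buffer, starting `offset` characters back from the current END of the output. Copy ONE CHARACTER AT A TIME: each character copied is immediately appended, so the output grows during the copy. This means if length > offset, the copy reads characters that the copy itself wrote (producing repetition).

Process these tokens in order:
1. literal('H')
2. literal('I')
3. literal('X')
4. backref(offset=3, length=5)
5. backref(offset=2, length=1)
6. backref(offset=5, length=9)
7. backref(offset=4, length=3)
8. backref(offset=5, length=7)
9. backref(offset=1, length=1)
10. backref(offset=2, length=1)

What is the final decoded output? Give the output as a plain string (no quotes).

Answer: HIXHIXHIHIXHIHIXHIIXHHIIXHHIII

Derivation:
Token 1: literal('H'). Output: "H"
Token 2: literal('I'). Output: "HI"
Token 3: literal('X'). Output: "HIX"
Token 4: backref(off=3, len=5) (overlapping!). Copied 'HIXHI' from pos 0. Output: "HIXHIXHI"
Token 5: backref(off=2, len=1). Copied 'H' from pos 6. Output: "HIXHIXHIH"
Token 6: backref(off=5, len=9) (overlapping!). Copied 'IXHIHIXHI' from pos 4. Output: "HIXHIXHIHIXHIHIXHI"
Token 7: backref(off=4, len=3). Copied 'IXH' from pos 14. Output: "HIXHIXHIHIXHIHIXHIIXH"
Token 8: backref(off=5, len=7) (overlapping!). Copied 'HIIXHHI' from pos 16. Output: "HIXHIXHIHIXHIHIXHIIXHHIIXHHI"
Token 9: backref(off=1, len=1). Copied 'I' from pos 27. Output: "HIXHIXHIHIXHIHIXHIIXHHIIXHHII"
Token 10: backref(off=2, len=1). Copied 'I' from pos 27. Output: "HIXHIXHIHIXHIHIXHIIXHHIIXHHIII"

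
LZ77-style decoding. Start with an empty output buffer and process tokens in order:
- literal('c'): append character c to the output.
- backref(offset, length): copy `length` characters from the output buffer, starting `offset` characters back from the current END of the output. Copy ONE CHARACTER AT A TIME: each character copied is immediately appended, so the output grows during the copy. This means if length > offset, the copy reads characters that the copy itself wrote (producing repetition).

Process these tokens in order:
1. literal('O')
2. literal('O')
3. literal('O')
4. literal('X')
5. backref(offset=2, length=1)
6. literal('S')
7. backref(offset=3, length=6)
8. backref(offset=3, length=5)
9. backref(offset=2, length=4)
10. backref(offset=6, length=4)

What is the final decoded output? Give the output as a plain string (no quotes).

Token 1: literal('O'). Output: "O"
Token 2: literal('O'). Output: "OO"
Token 3: literal('O'). Output: "OOO"
Token 4: literal('X'). Output: "OOOX"
Token 5: backref(off=2, len=1). Copied 'O' from pos 2. Output: "OOOXO"
Token 6: literal('S'). Output: "OOOXOS"
Token 7: backref(off=3, len=6) (overlapping!). Copied 'XOSXOS' from pos 3. Output: "OOOXOSXOSXOS"
Token 8: backref(off=3, len=5) (overlapping!). Copied 'XOSXO' from pos 9. Output: "OOOXOSXOSXOSXOSXO"
Token 9: backref(off=2, len=4) (overlapping!). Copied 'XOXO' from pos 15. Output: "OOOXOSXOSXOSXOSXOXOXO"
Token 10: backref(off=6, len=4). Copied 'XOXO' from pos 15. Output: "OOOXOSXOSXOSXOSXOXOXOXOXO"

Answer: OOOXOSXOSXOSXOSXOXOXOXOXO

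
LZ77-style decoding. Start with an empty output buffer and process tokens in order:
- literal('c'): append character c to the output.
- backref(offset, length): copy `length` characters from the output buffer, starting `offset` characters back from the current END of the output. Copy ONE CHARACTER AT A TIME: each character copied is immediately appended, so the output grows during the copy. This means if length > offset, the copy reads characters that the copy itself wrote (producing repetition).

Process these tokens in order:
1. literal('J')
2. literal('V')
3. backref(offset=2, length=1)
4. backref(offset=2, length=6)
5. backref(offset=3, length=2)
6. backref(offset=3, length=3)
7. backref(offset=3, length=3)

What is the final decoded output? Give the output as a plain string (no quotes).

Answer: JVJVJVJVJJVJJVJJV

Derivation:
Token 1: literal('J'). Output: "J"
Token 2: literal('V'). Output: "JV"
Token 3: backref(off=2, len=1). Copied 'J' from pos 0. Output: "JVJ"
Token 4: backref(off=2, len=6) (overlapping!). Copied 'VJVJVJ' from pos 1. Output: "JVJVJVJVJ"
Token 5: backref(off=3, len=2). Copied 'JV' from pos 6. Output: "JVJVJVJVJJV"
Token 6: backref(off=3, len=3). Copied 'JJV' from pos 8. Output: "JVJVJVJVJJVJJV"
Token 7: backref(off=3, len=3). Copied 'JJV' from pos 11. Output: "JVJVJVJVJJVJJVJJV"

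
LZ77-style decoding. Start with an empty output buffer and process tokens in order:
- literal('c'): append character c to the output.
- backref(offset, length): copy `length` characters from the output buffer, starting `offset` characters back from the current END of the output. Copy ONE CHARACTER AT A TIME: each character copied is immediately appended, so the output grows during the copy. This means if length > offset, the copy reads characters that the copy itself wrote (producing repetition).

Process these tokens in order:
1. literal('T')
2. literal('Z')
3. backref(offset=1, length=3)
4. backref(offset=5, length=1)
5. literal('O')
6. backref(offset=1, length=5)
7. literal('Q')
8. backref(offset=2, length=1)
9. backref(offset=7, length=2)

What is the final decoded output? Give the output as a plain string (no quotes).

Token 1: literal('T'). Output: "T"
Token 2: literal('Z'). Output: "TZ"
Token 3: backref(off=1, len=3) (overlapping!). Copied 'ZZZ' from pos 1. Output: "TZZZZ"
Token 4: backref(off=5, len=1). Copied 'T' from pos 0. Output: "TZZZZT"
Token 5: literal('O'). Output: "TZZZZTO"
Token 6: backref(off=1, len=5) (overlapping!). Copied 'OOOOO' from pos 6. Output: "TZZZZTOOOOOO"
Token 7: literal('Q'). Output: "TZZZZTOOOOOOQ"
Token 8: backref(off=2, len=1). Copied 'O' from pos 11. Output: "TZZZZTOOOOOOQO"
Token 9: backref(off=7, len=2). Copied 'OO' from pos 7. Output: "TZZZZTOOOOOOQOOO"

Answer: TZZZZTOOOOOOQOOO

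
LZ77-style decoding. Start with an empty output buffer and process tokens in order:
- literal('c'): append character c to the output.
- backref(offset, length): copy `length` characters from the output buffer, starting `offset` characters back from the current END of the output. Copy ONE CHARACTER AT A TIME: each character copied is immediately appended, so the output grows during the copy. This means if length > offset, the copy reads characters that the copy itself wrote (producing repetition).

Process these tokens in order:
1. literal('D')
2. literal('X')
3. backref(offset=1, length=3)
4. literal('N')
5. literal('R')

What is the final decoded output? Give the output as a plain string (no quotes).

Token 1: literal('D'). Output: "D"
Token 2: literal('X'). Output: "DX"
Token 3: backref(off=1, len=3) (overlapping!). Copied 'XXX' from pos 1. Output: "DXXXX"
Token 4: literal('N'). Output: "DXXXXN"
Token 5: literal('R'). Output: "DXXXXNR"

Answer: DXXXXNR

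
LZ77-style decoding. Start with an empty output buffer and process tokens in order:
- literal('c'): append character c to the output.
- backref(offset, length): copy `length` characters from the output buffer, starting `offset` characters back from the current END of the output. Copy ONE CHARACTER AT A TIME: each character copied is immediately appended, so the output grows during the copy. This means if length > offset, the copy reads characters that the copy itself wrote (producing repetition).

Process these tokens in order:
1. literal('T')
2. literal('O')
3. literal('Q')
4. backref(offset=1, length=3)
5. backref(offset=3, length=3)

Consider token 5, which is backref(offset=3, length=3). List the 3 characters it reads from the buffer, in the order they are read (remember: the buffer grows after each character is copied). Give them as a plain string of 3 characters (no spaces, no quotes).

Token 1: literal('T'). Output: "T"
Token 2: literal('O'). Output: "TO"
Token 3: literal('Q'). Output: "TOQ"
Token 4: backref(off=1, len=3) (overlapping!). Copied 'QQQ' from pos 2. Output: "TOQQQQ"
Token 5: backref(off=3, len=3). Buffer before: "TOQQQQ" (len 6)
  byte 1: read out[3]='Q', append. Buffer now: "TOQQQQQ"
  byte 2: read out[4]='Q', append. Buffer now: "TOQQQQQQ"
  byte 3: read out[5]='Q', append. Buffer now: "TOQQQQQQQ"

Answer: QQQ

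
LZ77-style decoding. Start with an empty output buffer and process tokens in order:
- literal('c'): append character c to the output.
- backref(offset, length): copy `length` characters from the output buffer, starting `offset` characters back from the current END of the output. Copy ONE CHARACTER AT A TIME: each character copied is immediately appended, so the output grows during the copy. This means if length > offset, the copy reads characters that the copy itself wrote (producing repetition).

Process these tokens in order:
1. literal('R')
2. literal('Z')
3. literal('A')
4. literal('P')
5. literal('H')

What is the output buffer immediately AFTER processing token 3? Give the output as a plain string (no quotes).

Token 1: literal('R'). Output: "R"
Token 2: literal('Z'). Output: "RZ"
Token 3: literal('A'). Output: "RZA"

Answer: RZA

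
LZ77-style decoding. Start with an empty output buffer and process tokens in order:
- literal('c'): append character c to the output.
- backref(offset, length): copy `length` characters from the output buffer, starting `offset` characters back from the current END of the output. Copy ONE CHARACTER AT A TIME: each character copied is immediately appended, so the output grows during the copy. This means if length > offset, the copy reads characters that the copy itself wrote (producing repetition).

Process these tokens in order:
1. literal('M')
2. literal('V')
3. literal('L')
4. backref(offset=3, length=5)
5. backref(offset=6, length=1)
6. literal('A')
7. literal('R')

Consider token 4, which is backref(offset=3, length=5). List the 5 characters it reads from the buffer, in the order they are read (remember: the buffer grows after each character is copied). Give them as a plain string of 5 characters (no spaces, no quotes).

Answer: MVLMV

Derivation:
Token 1: literal('M'). Output: "M"
Token 2: literal('V'). Output: "MV"
Token 3: literal('L'). Output: "MVL"
Token 4: backref(off=3, len=5). Buffer before: "MVL" (len 3)
  byte 1: read out[0]='M', append. Buffer now: "MVLM"
  byte 2: read out[1]='V', append. Buffer now: "MVLMV"
  byte 3: read out[2]='L', append. Buffer now: "MVLMVL"
  byte 4: read out[3]='M', append. Buffer now: "MVLMVLM"
  byte 5: read out[4]='V', append. Buffer now: "MVLMVLMV"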